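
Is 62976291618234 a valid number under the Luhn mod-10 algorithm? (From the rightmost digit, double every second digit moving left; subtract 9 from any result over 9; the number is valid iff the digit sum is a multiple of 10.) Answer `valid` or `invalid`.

From the right, keep odd positions and double even positions (subtract 9 from any doubled value over 9):
  doubled (positions 2,4,...): 6 7 3 9 3 9 3 → sum 40
  kept (positions 1,3,...): 4 2 1 1 2 7 2 → sum 19
Total = 59.
59 mod 10 = 9, so the number is invalid.

invalid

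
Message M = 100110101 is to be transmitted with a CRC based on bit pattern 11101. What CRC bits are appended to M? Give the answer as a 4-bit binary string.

0010

Append 4 zeros: 1001101010000. Divide by 11101 (XOR where the leading bit is 1):
  pos 0: 10011 XOR 11101 = 01110
  pos 1: 11100 XOR 11101 = 00001
  pos 5: 11010 XOR 11101 = 00111
  pos 7: 11100 XOR 11101 = 00001
Remainder (last 4 bits) = 0010. This is the CRC / FCS.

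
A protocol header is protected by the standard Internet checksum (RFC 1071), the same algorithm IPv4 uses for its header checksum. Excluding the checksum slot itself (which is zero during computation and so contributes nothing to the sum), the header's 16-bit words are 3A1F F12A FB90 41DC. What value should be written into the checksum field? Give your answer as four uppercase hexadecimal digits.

9748

One's-complement addition (fold any carry out of bit 15 back into bit 0):
  0x3A1F + 0xF12A = 0x12B49 → wrap carry → 0x2B4A
  0x2B4A + 0xFB90 = 0x126DA → wrap carry → 0x26DB
  0x26DB + 0x41DC = 0x068B7
One's-complement sum = 0x68B7.
Checksum = ~0x68B7 & 0xFFFF = 0x9748.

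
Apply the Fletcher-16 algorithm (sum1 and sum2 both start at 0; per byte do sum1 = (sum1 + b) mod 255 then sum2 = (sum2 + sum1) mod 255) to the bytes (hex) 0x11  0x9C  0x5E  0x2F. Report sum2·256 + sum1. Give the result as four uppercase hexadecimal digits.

063B

Running sums (mod 255):
  after byte 0 (0x11): sum1=17, sum2=17
  after byte 1 (0x9C): sum1=173, sum2=190
  after byte 2 (0x5E): sum1=12, sum2=202
  after byte 3 (0x2F): sum1=59, sum2=6
Checksum = sum2·256 + sum1 = 6·256 + 59 = 1595 = 0x063B.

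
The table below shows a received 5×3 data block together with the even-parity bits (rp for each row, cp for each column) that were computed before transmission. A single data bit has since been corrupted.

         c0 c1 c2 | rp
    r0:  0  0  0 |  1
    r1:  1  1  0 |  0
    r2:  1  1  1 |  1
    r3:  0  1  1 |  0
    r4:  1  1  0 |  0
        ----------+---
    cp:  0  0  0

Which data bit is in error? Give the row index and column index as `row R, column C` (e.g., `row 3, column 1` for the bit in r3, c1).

row 0, column 0

Recompute each row's even parity and compare to rp:
  r0: data parity 0, sent rp 1 → mismatch
  r1: data parity 0, sent rp 0 → ok
  r2: data parity 1, sent rp 1 → ok
  r3: data parity 0, sent rp 0 → ok
  r4: data parity 0, sent rp 0 → ok
Recompute each column's even parity and compare to cp:
  c0: data parity 1, sent cp 0 → mismatch
  c1: data parity 0, sent cp 0 → ok
  c2: data parity 0, sent cp 0 → ok
Exactly one row (r0) and one column (c0) fail → the flipped bit is at their intersection.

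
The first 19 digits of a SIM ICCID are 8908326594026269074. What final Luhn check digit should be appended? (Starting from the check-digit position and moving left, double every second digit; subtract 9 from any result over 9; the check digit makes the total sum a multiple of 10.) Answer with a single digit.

3

Partial digits right→left: 4 7 0 9 6 2 6 2 0 4 9 5 6 2 3 8 0 9 8
Double every second digit counting from the check-digit position (so the 1st, 3rd, 5th, ... of the partial from the right).
  doubled (with −9 where >9): 8 0 3 3 0 9 3 6 0 7 → sum 39
  kept as-is: 7 9 2 2 4 5 2 8 9 → sum 48
Total = 39 + 48 = 87.
Check digit = (10 − (87 mod 10)) mod 10 = 3.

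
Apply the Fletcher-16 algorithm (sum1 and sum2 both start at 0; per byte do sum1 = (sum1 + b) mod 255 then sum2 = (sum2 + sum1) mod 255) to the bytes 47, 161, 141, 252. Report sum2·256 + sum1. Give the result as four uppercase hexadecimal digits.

B95B

Running sums (mod 255):
  after byte 0 (47): sum1=47, sum2=47
  after byte 1 (161): sum1=208, sum2=0
  after byte 2 (141): sum1=94, sum2=94
  after byte 3 (252): sum1=91, sum2=185
Checksum = sum2·256 + sum1 = 185·256 + 91 = 47451 = 0xB95B.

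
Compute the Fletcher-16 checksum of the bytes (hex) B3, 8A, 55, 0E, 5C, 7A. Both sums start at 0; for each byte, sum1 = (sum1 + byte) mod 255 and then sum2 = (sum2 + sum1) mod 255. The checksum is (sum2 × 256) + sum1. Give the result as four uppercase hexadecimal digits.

Running sums (mod 255):
  after byte 0 (B3): sum1=179, sum2=179
  after byte 1 (8A): sum1=62, sum2=241
  after byte 2 (55): sum1=147, sum2=133
  after byte 3 (0E): sum1=161, sum2=39
  after byte 4 (5C): sum1=253, sum2=37
  after byte 5 (7A): sum1=120, sum2=157
Checksum = sum2·256 + sum1 = 157·256 + 120 = 40312 = 0x9D78.

9D78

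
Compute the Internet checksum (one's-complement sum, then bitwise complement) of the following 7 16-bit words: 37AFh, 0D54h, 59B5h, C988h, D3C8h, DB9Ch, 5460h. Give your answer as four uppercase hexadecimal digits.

One's-complement addition (fold any carry out of bit 15 back into bit 0):
  0x37AF + 0x0D54 = 0x04503
  0x4503 + 0x59B5 = 0x09EB8
  0x9EB8 + 0xC988 = 0x16840 → wrap carry → 0x6841
  0x6841 + 0xD3C8 = 0x13C09 → wrap carry → 0x3C0A
  0x3C0A + 0xDB9C = 0x117A6 → wrap carry → 0x17A7
  0x17A7 + 0x5460 = 0x06C07
One's-complement sum = 0x6C07.
Checksum = ~0x6C07 & 0xFFFF = 0x93F8.

93F8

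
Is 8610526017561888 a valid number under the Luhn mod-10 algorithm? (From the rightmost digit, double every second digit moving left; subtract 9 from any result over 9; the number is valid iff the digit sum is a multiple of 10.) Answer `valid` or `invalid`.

invalid

From the right, keep odd positions and double even positions (subtract 9 from any doubled value over 9):
  doubled (positions 2,4,...): 7 2 1 2 3 1 2 7 → sum 25
  kept (positions 1,3,...): 8 8 6 7 0 2 0 6 → sum 37
Total = 62.
62 mod 10 = 2, so the number is invalid.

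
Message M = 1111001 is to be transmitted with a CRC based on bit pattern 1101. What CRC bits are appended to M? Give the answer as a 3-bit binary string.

100

Append 3 zeros: 1111001000. Divide by 1101 (XOR where the leading bit is 1):
  pos 0: 1111 XOR 1101 = 0010
  pos 2: 1000 XOR 1101 = 0101
  pos 3: 1011 XOR 1101 = 0110
  pos 4: 1100 XOR 1101 = 0001
Remainder (last 3 bits) = 100. This is the CRC / FCS.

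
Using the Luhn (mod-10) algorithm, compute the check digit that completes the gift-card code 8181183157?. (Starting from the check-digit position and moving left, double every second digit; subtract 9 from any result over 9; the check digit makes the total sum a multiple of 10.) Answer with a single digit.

Partial digits right→left: 7 5 1 3 8 1 1 8 1 8
Double every second digit counting from the check-digit position (so the 1st, 3rd, 5th, ... of the partial from the right).
  doubled (with −9 where >9): 5 2 7 2 2 → sum 18
  kept as-is: 5 3 1 8 8 → sum 25
Total = 18 + 25 = 43.
Check digit = (10 − (43 mod 10)) mod 10 = 7.

7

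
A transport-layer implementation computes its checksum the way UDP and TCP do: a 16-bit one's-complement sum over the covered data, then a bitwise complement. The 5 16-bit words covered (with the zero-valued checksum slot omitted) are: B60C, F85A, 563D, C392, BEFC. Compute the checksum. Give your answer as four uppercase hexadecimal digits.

One's-complement addition (fold any carry out of bit 15 back into bit 0):
  0xB60C + 0xF85A = 0x1AE66 → wrap carry → 0xAE67
  0xAE67 + 0x563D = 0x104A4 → wrap carry → 0x04A5
  0x04A5 + 0xC392 = 0x0C837
  0xC837 + 0xBEFC = 0x18733 → wrap carry → 0x8734
One's-complement sum = 0x8734.
Checksum = ~0x8734 & 0xFFFF = 0x78CB.

78CB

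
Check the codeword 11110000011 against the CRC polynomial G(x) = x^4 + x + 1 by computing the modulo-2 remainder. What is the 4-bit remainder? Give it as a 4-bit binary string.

Modulo-2 division of 11110000011 by 10011:
  pos 0: 11110 XOR 10011 = 01101
  pos 1: 11010 XOR 10011 = 01001
  pos 2: 10010 XOR 10011 = 00001
  pos 6: 10011 XOR 10011 = 00000
Remainder = 0000 (zero — the frame passes the CRC check).

0000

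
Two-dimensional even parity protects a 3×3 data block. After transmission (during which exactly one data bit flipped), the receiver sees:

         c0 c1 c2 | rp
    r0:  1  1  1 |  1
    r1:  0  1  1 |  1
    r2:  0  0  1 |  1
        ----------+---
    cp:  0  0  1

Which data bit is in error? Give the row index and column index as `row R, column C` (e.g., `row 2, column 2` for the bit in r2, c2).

row 1, column 0

Recompute each row's even parity and compare to rp:
  r0: data parity 1, sent rp 1 → ok
  r1: data parity 0, sent rp 1 → mismatch
  r2: data parity 1, sent rp 1 → ok
Recompute each column's even parity and compare to cp:
  c0: data parity 1, sent cp 0 → mismatch
  c1: data parity 0, sent cp 0 → ok
  c2: data parity 1, sent cp 1 → ok
Exactly one row (r1) and one column (c0) fail → the flipped bit is at their intersection.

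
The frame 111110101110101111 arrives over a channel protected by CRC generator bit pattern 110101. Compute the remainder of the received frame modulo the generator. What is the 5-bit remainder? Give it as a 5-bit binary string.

00000

Modulo-2 division of 111110101110101111 by 110101:
  pos 0: 111110 XOR 110101 = 001011
  pos 2: 101110 XOR 110101 = 011011
  pos 3: 110111 XOR 110101 = 000010
  pos 7: 101101 XOR 110101 = 011000
  pos 8: 110000 XOR 110101 = 000101
  pos 11: 101111 XOR 110101 = 011010
  pos 12: 110101 XOR 110101 = 000000
Remainder = 00000 (zero — the frame passes the CRC check).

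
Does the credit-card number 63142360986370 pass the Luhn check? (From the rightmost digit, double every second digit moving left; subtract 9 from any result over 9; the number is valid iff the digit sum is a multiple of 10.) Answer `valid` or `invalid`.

valid

From the right, keep odd positions and double even positions (subtract 9 from any doubled value over 9):
  doubled (positions 2,4,...): 5 3 9 3 4 2 3 → sum 29
  kept (positions 1,3,...): 0 3 8 0 3 4 3 → sum 21
Total = 50.
50 mod 10 = 0, so the number is valid.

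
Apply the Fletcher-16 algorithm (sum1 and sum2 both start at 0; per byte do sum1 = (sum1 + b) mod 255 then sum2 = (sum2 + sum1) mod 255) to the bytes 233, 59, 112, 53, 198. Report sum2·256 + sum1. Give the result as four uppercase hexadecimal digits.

Running sums (mod 255):
  after byte 0 (233): sum1=233, sum2=233
  after byte 1 (59): sum1=37, sum2=15
  after byte 2 (112): sum1=149, sum2=164
  after byte 3 (53): sum1=202, sum2=111
  after byte 4 (198): sum1=145, sum2=1
Checksum = sum2·256 + sum1 = 1·256 + 145 = 401 = 0x0191.

0191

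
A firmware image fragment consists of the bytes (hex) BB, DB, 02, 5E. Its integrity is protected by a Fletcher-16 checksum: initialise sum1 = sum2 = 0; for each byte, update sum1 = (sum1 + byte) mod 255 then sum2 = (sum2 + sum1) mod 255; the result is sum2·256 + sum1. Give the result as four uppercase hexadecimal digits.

Running sums (mod 255):
  after byte 0 (BB): sum1=187, sum2=187
  after byte 1 (DB): sum1=151, sum2=83
  after byte 2 (02): sum1=153, sum2=236
  after byte 3 (5E): sum1=247, sum2=228
Checksum = sum2·256 + sum1 = 228·256 + 247 = 58615 = 0xE4F7.

E4F7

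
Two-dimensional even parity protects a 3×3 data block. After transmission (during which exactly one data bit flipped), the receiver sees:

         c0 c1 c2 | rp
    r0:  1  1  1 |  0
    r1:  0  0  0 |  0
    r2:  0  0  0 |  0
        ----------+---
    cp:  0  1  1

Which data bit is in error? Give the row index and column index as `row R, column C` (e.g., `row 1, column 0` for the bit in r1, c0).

Recompute each row's even parity and compare to rp:
  r0: data parity 1, sent rp 0 → mismatch
  r1: data parity 0, sent rp 0 → ok
  r2: data parity 0, sent rp 0 → ok
Recompute each column's even parity and compare to cp:
  c0: data parity 1, sent cp 0 → mismatch
  c1: data parity 1, sent cp 1 → ok
  c2: data parity 1, sent cp 1 → ok
Exactly one row (r0) and one column (c0) fail → the flipped bit is at their intersection.

row 0, column 0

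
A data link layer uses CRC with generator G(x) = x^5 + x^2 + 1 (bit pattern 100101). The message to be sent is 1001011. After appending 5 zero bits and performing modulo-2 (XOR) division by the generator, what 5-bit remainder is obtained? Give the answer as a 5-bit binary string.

00101

Append 5 zeros: 100101100000. Divide by 100101 (XOR where the leading bit is 1):
  pos 0: 100101 XOR 100101 = 000000
  pos 6: 100000 XOR 100101 = 000101
Remainder (last 5 bits) = 00101. This is the CRC / FCS.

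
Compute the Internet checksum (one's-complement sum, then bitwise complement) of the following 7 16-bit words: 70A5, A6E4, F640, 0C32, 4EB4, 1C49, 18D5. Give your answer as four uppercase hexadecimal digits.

6230

One's-complement addition (fold any carry out of bit 15 back into bit 0):
  0x70A5 + 0xA6E4 = 0x11789 → wrap carry → 0x178A
  0x178A + 0xF640 = 0x10DCA → wrap carry → 0x0DCB
  0x0DCB + 0x0C32 = 0x019FD
  0x19FD + 0x4EB4 = 0x068B1
  0x68B1 + 0x1C49 = 0x084FA
  0x84FA + 0x18D5 = 0x09DCF
One's-complement sum = 0x9DCF.
Checksum = ~0x9DCF & 0xFFFF = 0x6230.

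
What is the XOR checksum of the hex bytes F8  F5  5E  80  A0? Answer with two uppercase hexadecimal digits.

XOR the bytes together:
  start with 0xF8
  0xF8 ⊕ 0xF5 = 0x0D
  0x0D ⊕ 0x5E = 0x53
  0x53 ⊕ 0x80 = 0xD3
  0xD3 ⊕ 0xA0 = 0x73

73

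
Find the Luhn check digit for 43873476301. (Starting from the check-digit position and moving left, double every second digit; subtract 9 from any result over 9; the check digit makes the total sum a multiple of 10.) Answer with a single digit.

Partial digits right→left: 1 0 3 6 7 4 3 7 8 3 4
Double every second digit counting from the check-digit position (so the 1st, 3rd, 5th, ... of the partial from the right).
  doubled (with −9 where >9): 2 6 5 6 7 8 → sum 34
  kept as-is: 0 6 4 7 3 → sum 20
Total = 34 + 20 = 54.
Check digit = (10 − (54 mod 10)) mod 10 = 6.

6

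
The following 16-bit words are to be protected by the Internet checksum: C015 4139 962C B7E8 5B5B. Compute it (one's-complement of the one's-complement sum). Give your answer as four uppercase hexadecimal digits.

5540

One's-complement addition (fold any carry out of bit 15 back into bit 0):
  0xC015 + 0x4139 = 0x1014E → wrap carry → 0x014F
  0x014F + 0x962C = 0x0977B
  0x977B + 0xB7E8 = 0x14F63 → wrap carry → 0x4F64
  0x4F64 + 0x5B5B = 0x0AABF
One's-complement sum = 0xAABF.
Checksum = ~0xAABF & 0xFFFF = 0x5540.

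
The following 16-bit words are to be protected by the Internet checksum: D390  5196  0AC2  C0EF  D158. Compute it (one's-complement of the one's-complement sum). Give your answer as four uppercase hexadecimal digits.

One's-complement addition (fold any carry out of bit 15 back into bit 0):
  0xD390 + 0x5196 = 0x12526 → wrap carry → 0x2527
  0x2527 + 0x0AC2 = 0x02FE9
  0x2FE9 + 0xC0EF = 0x0F0D8
  0xF0D8 + 0xD158 = 0x1C230 → wrap carry → 0xC231
One's-complement sum = 0xC231.
Checksum = ~0xC231 & 0xFFFF = 0x3DCE.

3DCE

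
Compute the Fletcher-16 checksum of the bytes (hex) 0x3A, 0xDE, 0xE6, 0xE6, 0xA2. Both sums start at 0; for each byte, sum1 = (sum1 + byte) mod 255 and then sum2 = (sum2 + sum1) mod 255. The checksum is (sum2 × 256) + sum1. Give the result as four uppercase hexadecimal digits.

Running sums (mod 255):
  after byte 0 (0x3A): sum1=58, sum2=58
  after byte 1 (0xDE): sum1=25, sum2=83
  after byte 2 (0xE6): sum1=0, sum2=83
  after byte 3 (0xE6): sum1=230, sum2=58
  after byte 4 (0xA2): sum1=137, sum2=195
Checksum = sum2·256 + sum1 = 195·256 + 137 = 50057 = 0xC389.

C389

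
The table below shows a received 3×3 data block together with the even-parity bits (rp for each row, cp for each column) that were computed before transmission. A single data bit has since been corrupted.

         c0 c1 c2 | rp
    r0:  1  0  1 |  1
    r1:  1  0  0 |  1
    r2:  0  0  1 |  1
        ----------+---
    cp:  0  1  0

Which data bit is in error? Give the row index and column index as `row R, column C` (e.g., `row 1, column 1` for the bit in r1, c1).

row 0, column 1

Recompute each row's even parity and compare to rp:
  r0: data parity 0, sent rp 1 → mismatch
  r1: data parity 1, sent rp 1 → ok
  r2: data parity 1, sent rp 1 → ok
Recompute each column's even parity and compare to cp:
  c0: data parity 0, sent cp 0 → ok
  c1: data parity 0, sent cp 1 → mismatch
  c2: data parity 0, sent cp 0 → ok
Exactly one row (r0) and one column (c1) fail → the flipped bit is at their intersection.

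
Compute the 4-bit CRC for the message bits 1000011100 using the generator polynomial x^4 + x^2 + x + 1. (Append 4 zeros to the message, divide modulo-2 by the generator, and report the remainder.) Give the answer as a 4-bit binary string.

0011

Append 4 zeros: 10000111000000. Divide by 10111 (XOR where the leading bit is 1):
  pos 0: 10000 XOR 10111 = 00111
  pos 2: 11111 XOR 10111 = 01000
  pos 3: 10001 XOR 10111 = 00110
  pos 5: 11000 XOR 10111 = 01111
  pos 6: 11110 XOR 10111 = 01001
  pos 7: 10010 XOR 10111 = 00101
  pos 9: 10100 XOR 10111 = 00011
Remainder (last 4 bits) = 0011. This is the CRC / FCS.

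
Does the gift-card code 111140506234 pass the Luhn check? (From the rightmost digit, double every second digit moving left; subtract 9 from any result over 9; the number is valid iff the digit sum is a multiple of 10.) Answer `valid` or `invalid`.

From the right, keep odd positions and double even positions (subtract 9 from any doubled value over 9):
  doubled (positions 2,4,...): 6 3 1 8 2 2 → sum 22
  kept (positions 1,3,...): 4 2 0 0 1 1 → sum 8
Total = 30.
30 mod 10 = 0, so the number is valid.

valid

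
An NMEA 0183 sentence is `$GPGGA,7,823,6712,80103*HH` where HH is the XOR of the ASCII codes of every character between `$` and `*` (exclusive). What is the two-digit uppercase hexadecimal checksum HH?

60

XOR the ASCII codes of the payload characters:
  'G' = 0x47 → acc = 0x47
  'P' = 0x50 → acc = 0x17
  'G' = 0x47 → acc = 0x50
  'G' = 0x47 → acc = 0x17
  'A' = 0x41 → acc = 0x56
  ',' = 0x2C → acc = 0x7A
  '7' = 0x37 → acc = 0x4D
  ',' = 0x2C → acc = 0x61
  '8' = 0x38 → acc = 0x59
  '2' = 0x32 → acc = 0x6B
  '3' = 0x33 → acc = 0x58
  ',' = 0x2C → acc = 0x74
  '6' = 0x36 → acc = 0x42
  '7' = 0x37 → acc = 0x75
  '1' = 0x31 → acc = 0x44
  '2' = 0x32 → acc = 0x76
  ',' = 0x2C → acc = 0x5A
  '8' = 0x38 → acc = 0x62
  '0' = 0x30 → acc = 0x52
  '1' = 0x31 → acc = 0x63
  '0' = 0x30 → acc = 0x53
  '3' = 0x33 → acc = 0x60
Checksum = 0x60.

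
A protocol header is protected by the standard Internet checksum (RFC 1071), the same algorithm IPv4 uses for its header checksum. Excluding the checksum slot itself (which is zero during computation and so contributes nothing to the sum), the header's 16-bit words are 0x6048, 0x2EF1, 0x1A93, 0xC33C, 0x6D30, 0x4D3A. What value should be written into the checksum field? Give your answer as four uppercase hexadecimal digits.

D88B

One's-complement addition (fold any carry out of bit 15 back into bit 0):
  0x6048 + 0x2EF1 = 0x08F39
  0x8F39 + 0x1A93 = 0x0A9CC
  0xA9CC + 0xC33C = 0x16D08 → wrap carry → 0x6D09
  0x6D09 + 0x6D30 = 0x0DA39
  0xDA39 + 0x4D3A = 0x12773 → wrap carry → 0x2774
One's-complement sum = 0x2774.
Checksum = ~0x2774 & 0xFFFF = 0xD88B.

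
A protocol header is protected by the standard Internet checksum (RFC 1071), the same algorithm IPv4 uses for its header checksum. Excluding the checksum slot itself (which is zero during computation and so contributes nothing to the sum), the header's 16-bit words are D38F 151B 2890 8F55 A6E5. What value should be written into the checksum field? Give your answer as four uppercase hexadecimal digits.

B889

One's-complement addition (fold any carry out of bit 15 back into bit 0):
  0xD38F + 0x151B = 0x0E8AA
  0xE8AA + 0x2890 = 0x1113A → wrap carry → 0x113B
  0x113B + 0x8F55 = 0x0A090
  0xA090 + 0xA6E5 = 0x14775 → wrap carry → 0x4776
One's-complement sum = 0x4776.
Checksum = ~0x4776 & 0xFFFF = 0xB889.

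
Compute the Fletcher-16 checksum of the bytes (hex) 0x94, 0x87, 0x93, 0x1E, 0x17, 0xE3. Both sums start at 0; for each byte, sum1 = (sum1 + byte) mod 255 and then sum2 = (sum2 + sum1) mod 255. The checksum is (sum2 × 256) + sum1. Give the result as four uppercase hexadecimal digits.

Running sums (mod 255):
  after byte 0 (0x94): sum1=148, sum2=148
  after byte 1 (0x87): sum1=28, sum2=176
  after byte 2 (0x93): sum1=175, sum2=96
  after byte 3 (0x1E): sum1=205, sum2=46
  after byte 4 (0x17): sum1=228, sum2=19
  after byte 5 (0xE3): sum1=200, sum2=219
Checksum = sum2·256 + sum1 = 219·256 + 200 = 56264 = 0xDBC8.

DBC8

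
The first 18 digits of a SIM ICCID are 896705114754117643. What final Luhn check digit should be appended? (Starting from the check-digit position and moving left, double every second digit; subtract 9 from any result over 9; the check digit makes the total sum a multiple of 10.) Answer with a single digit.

Partial digits right→left: 3 4 6 7 1 1 4 5 7 4 1 1 5 0 7 6 9 8
Double every second digit counting from the check-digit position (so the 1st, 3rd, 5th, ... of the partial from the right).
  doubled (with −9 where >9): 6 3 2 8 5 2 1 5 9 → sum 41
  kept as-is: 4 7 1 5 4 1 0 6 8 → sum 36
Total = 41 + 36 = 77.
Check digit = (10 − (77 mod 10)) mod 10 = 3.

3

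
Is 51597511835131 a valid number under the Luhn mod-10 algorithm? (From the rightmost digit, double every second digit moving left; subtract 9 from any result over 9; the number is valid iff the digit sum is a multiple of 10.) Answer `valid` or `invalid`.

invalid

From the right, keep odd positions and double even positions (subtract 9 from any doubled value over 9):
  doubled (positions 2,4,...): 6 1 7 2 5 1 1 → sum 23
  kept (positions 1,3,...): 1 1 3 1 5 9 1 → sum 21
Total = 44.
44 mod 10 = 4, so the number is invalid.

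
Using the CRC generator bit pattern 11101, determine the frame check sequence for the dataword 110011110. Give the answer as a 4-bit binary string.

0000

Append 4 zeros: 1100111100000. Divide by 11101 (XOR where the leading bit is 1):
  pos 0: 11001 XOR 11101 = 00100
  pos 2: 10011 XOR 11101 = 01110
  pos 3: 11101 XOR 11101 = 00000
Remainder (last 4 bits) = 0000. This is the CRC / FCS.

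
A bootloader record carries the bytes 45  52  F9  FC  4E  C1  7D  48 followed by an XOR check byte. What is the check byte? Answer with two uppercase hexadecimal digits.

A8

XOR the bytes together:
  start with 0x45
  0x45 ⊕ 0x52 = 0x17
  0x17 ⊕ 0xF9 = 0xEE
  0xEE ⊕ 0xFC = 0x12
  0x12 ⊕ 0x4E = 0x5C
  0x5C ⊕ 0xC1 = 0x9D
  0x9D ⊕ 0x7D = 0xE0
  0xE0 ⊕ 0x48 = 0xA8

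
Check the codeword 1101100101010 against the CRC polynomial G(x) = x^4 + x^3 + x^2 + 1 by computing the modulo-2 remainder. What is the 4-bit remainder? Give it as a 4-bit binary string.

Modulo-2 division of 1101100101010 by 11101:
  pos 0: 11011 XOR 11101 = 00110
  pos 2: 11000 XOR 11101 = 00101
  pos 4: 10110 XOR 11101 = 01011
  pos 5: 10111 XOR 11101 = 01010
  pos 6: 10100 XOR 11101 = 01001
  pos 7: 10011 XOR 11101 = 01110
  pos 8: 11100 XOR 11101 = 00001
Remainder = 0001 (nonzero — an error is detected).

0001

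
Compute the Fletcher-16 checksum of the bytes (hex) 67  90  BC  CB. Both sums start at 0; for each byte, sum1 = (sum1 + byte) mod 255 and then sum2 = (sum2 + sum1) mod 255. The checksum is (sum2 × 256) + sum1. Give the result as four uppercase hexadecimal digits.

9480

Running sums (mod 255):
  after byte 0 (67): sum1=103, sum2=103
  after byte 1 (90): sum1=247, sum2=95
  after byte 2 (BC): sum1=180, sum2=20
  after byte 3 (CB): sum1=128, sum2=148
Checksum = sum2·256 + sum1 = 148·256 + 128 = 38016 = 0x9480.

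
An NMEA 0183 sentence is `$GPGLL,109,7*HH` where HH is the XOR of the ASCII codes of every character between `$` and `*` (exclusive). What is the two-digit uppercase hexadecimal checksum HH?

5F

XOR the ASCII codes of the payload characters:
  'G' = 0x47 → acc = 0x47
  'P' = 0x50 → acc = 0x17
  'G' = 0x47 → acc = 0x50
  'L' = 0x4C → acc = 0x1C
  'L' = 0x4C → acc = 0x50
  ',' = 0x2C → acc = 0x7C
  '1' = 0x31 → acc = 0x4D
  '0' = 0x30 → acc = 0x7D
  '9' = 0x39 → acc = 0x44
  ',' = 0x2C → acc = 0x68
  '7' = 0x37 → acc = 0x5F
Checksum = 0x5F.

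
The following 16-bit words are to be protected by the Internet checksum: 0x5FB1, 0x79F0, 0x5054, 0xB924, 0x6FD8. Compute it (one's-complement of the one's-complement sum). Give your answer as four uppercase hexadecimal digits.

One's-complement addition (fold any carry out of bit 15 back into bit 0):
  0x5FB1 + 0x79F0 = 0x0D9A1
  0xD9A1 + 0x5054 = 0x129F5 → wrap carry → 0x29F6
  0x29F6 + 0xB924 = 0x0E31A
  0xE31A + 0x6FD8 = 0x152F2 → wrap carry → 0x52F3
One's-complement sum = 0x52F3.
Checksum = ~0x52F3 & 0xFFFF = 0xAD0C.

AD0C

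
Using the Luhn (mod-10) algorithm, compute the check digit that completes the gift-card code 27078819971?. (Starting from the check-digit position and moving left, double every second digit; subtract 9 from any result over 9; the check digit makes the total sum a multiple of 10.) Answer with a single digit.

Partial digits right→left: 1 7 9 9 1 8 8 7 0 7 2
Double every second digit counting from the check-digit position (so the 1st, 3rd, 5th, ... of the partial from the right).
  doubled (with −9 where >9): 2 9 2 7 0 4 → sum 24
  kept as-is: 7 9 8 7 7 → sum 38
Total = 24 + 38 = 62.
Check digit = (10 − (62 mod 10)) mod 10 = 8.

8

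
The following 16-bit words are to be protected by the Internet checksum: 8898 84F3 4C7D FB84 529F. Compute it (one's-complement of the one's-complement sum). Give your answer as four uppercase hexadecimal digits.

57D2

One's-complement addition (fold any carry out of bit 15 back into bit 0):
  0x8898 + 0x84F3 = 0x10D8B → wrap carry → 0x0D8C
  0x0D8C + 0x4C7D = 0x05A09
  0x5A09 + 0xFB84 = 0x1558D → wrap carry → 0x558E
  0x558E + 0x529F = 0x0A82D
One's-complement sum = 0xA82D.
Checksum = ~0xA82D & 0xFFFF = 0x57D2.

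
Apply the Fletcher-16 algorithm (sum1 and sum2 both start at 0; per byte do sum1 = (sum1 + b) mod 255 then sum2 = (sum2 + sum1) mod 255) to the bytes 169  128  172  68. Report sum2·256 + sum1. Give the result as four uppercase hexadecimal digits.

Running sums (mod 255):
  after byte 0 (169): sum1=169, sum2=169
  after byte 1 (128): sum1=42, sum2=211
  after byte 2 (172): sum1=214, sum2=170
  after byte 3 (68): sum1=27, sum2=197
Checksum = sum2·256 + sum1 = 197·256 + 27 = 50459 = 0xC51B.

C51B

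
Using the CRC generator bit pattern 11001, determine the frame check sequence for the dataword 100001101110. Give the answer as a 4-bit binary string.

1101

Append 4 zeros: 1000011011100000. Divide by 11001 (XOR where the leading bit is 1):
  pos 0: 10000 XOR 11001 = 01001
  pos 1: 10011 XOR 11001 = 01010
  pos 2: 10101 XOR 11001 = 01100
  pos 3: 11000 XOR 11001 = 00001
  pos 7: 11110 XOR 11001 = 00111
  pos 9: 11100 XOR 11001 = 00101
  pos 11: 10100 XOR 11001 = 01101
Remainder (last 4 bits) = 1101. This is the CRC / FCS.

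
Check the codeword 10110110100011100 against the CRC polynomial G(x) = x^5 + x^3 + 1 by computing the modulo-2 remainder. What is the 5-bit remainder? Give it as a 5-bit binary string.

Modulo-2 division of 10110110100011100 by 101001:
  pos 0: 101101 XOR 101001 = 000100
  pos 3: 100101 XOR 101001 = 001100
  pos 5: 110000 XOR 101001 = 011001
  pos 6: 110010 XOR 101001 = 011011
  pos 7: 110111 XOR 101001 = 011110
  pos 8: 111101 XOR 101001 = 010100
  pos 9: 101001 XOR 101001 = 000000
Remainder = 00000 (zero — the frame passes the CRC check).

00000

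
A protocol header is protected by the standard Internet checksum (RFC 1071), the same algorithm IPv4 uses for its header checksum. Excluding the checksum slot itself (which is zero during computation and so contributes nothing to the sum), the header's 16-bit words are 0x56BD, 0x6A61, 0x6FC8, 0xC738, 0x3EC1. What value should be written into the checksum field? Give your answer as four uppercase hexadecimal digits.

One's-complement addition (fold any carry out of bit 15 back into bit 0):
  0x56BD + 0x6A61 = 0x0C11E
  0xC11E + 0x6FC8 = 0x130E6 → wrap carry → 0x30E7
  0x30E7 + 0xC738 = 0x0F81F
  0xF81F + 0x3EC1 = 0x136E0 → wrap carry → 0x36E1
One's-complement sum = 0x36E1.
Checksum = ~0x36E1 & 0xFFFF = 0xC91E.

C91E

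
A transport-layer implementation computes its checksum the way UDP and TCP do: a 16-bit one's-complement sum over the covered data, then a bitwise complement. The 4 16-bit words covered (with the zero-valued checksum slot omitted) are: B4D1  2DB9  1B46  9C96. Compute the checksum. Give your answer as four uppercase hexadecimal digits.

6598

One's-complement addition (fold any carry out of bit 15 back into bit 0):
  0xB4D1 + 0x2DB9 = 0x0E28A
  0xE28A + 0x1B46 = 0x0FDD0
  0xFDD0 + 0x9C96 = 0x19A66 → wrap carry → 0x9A67
One's-complement sum = 0x9A67.
Checksum = ~0x9A67 & 0xFFFF = 0x6598.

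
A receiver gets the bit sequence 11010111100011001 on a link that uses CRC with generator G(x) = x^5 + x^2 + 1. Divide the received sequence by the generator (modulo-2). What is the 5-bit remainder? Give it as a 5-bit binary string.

00000

Modulo-2 division of 11010111100011001 by 100101:
  pos 0: 110101 XOR 100101 = 010000
  pos 1: 100001 XOR 100101 = 000100
  pos 4: 100110 XOR 100101 = 000011
  pos 8: 110011 XOR 100101 = 010110
  pos 9: 101100 XOR 100101 = 001001
  pos 11: 100101 XOR 100101 = 000000
Remainder = 00000 (zero — the frame passes the CRC check).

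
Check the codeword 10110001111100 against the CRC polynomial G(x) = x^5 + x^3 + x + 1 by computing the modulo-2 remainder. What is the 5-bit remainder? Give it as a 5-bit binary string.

Modulo-2 division of 10110001111100 by 101011:
  pos 0: 101100 XOR 101011 = 000111
  pos 3: 111011 XOR 101011 = 010000
  pos 4: 100001 XOR 101011 = 001010
  pos 6: 101011 XOR 101011 = 000000
Remainder = 00000 (zero — the frame passes the CRC check).

00000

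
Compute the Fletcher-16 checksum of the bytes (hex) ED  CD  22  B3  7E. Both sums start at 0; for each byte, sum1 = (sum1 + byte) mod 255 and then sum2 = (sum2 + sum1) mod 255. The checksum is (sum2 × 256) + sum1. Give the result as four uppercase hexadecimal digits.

Running sums (mod 255):
  after byte 0 (ED): sum1=237, sum2=237
  after byte 1 (CD): sum1=187, sum2=169
  after byte 2 (22): sum1=221, sum2=135
  after byte 3 (B3): sum1=145, sum2=25
  after byte 4 (7E): sum1=16, sum2=41
Checksum = sum2·256 + sum1 = 41·256 + 16 = 10512 = 0x2910.

2910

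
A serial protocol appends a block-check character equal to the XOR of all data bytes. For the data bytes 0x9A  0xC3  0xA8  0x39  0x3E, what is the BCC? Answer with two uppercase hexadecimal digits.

XOR the bytes together:
  start with 0x9A
  0x9A ⊕ 0xC3 = 0x59
  0x59 ⊕ 0xA8 = 0xF1
  0xF1 ⊕ 0x39 = 0xC8
  0xC8 ⊕ 0x3E = 0xF6

F6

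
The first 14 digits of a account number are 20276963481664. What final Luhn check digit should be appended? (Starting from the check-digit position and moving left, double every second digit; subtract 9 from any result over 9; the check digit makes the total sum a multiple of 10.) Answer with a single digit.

Partial digits right→left: 4 6 6 1 8 4 3 6 9 6 7 2 0 2
Double every second digit counting from the check-digit position (so the 1st, 3rd, 5th, ... of the partial from the right).
  doubled (with −9 where >9): 8 3 7 6 9 5 0 → sum 38
  kept as-is: 6 1 4 6 6 2 2 → sum 27
Total = 38 + 27 = 65.
Check digit = (10 − (65 mod 10)) mod 10 = 5.

5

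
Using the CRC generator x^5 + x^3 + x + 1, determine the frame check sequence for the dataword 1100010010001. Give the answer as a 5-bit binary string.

01011

Append 5 zeros: 110001001000100000. Divide by 101011 (XOR where the leading bit is 1):
  pos 0: 110001 XOR 101011 = 011010
  pos 1: 110100 XOR 101011 = 011111
  pos 2: 111110 XOR 101011 = 010101
  pos 3: 101011 XOR 101011 = 000000
  pos 12: 100000 XOR 101011 = 001011
Remainder (last 5 bits) = 01011. This is the CRC / FCS.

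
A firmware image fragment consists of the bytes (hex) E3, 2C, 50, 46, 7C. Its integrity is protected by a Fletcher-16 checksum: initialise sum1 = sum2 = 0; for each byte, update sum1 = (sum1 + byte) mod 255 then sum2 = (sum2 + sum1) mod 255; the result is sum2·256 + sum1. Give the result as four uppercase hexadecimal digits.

1E23

Running sums (mod 255):
  after byte 0 (E3): sum1=227, sum2=227
  after byte 1 (2C): sum1=16, sum2=243
  after byte 2 (50): sum1=96, sum2=84
  after byte 3 (46): sum1=166, sum2=250
  after byte 4 (7C): sum1=35, sum2=30
Checksum = sum2·256 + sum1 = 30·256 + 35 = 7715 = 0x1E23.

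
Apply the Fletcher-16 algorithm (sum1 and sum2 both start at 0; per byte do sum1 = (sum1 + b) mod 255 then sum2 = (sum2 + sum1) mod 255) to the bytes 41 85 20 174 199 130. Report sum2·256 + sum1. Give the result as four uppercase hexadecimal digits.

108B

Running sums (mod 255):
  after byte 0 (41): sum1=41, sum2=41
  after byte 1 (85): sum1=126, sum2=167
  after byte 2 (20): sum1=146, sum2=58
  after byte 3 (174): sum1=65, sum2=123
  after byte 4 (199): sum1=9, sum2=132
  after byte 5 (130): sum1=139, sum2=16
Checksum = sum2·256 + sum1 = 16·256 + 139 = 4235 = 0x108B.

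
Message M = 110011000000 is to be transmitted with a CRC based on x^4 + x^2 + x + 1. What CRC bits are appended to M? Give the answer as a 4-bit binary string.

1100

Append 4 zeros: 1100110000000000. Divide by 10111 (XOR where the leading bit is 1):
  pos 0: 11001 XOR 10111 = 01110
  pos 1: 11101 XOR 10111 = 01010
  pos 2: 10100 XOR 10111 = 00011
  pos 5: 11000 XOR 10111 = 01111
  pos 6: 11110 XOR 10111 = 01001
  pos 7: 10010 XOR 10111 = 00101
  pos 9: 10100 XOR 10111 = 00011
Remainder (last 4 bits) = 1100. This is the CRC / FCS.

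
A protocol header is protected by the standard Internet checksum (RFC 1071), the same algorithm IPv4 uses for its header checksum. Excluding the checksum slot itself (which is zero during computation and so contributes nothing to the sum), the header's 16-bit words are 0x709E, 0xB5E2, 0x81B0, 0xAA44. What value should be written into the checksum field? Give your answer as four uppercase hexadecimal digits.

AD89

One's-complement addition (fold any carry out of bit 15 back into bit 0):
  0x709E + 0xB5E2 = 0x12680 → wrap carry → 0x2681
  0x2681 + 0x81B0 = 0x0A831
  0xA831 + 0xAA44 = 0x15275 → wrap carry → 0x5276
One's-complement sum = 0x5276.
Checksum = ~0x5276 & 0xFFFF = 0xAD89.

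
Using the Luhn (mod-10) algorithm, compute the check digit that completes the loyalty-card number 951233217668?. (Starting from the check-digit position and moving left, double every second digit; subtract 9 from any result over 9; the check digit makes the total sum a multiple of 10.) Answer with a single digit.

9

Partial digits right→left: 8 6 6 7 1 2 3 3 2 1 5 9
Double every second digit counting from the check-digit position (so the 1st, 3rd, 5th, ... of the partial from the right).
  doubled (with −9 where >9): 7 3 2 6 4 1 → sum 23
  kept as-is: 6 7 2 3 1 9 → sum 28
Total = 23 + 28 = 51.
Check digit = (10 − (51 mod 10)) mod 10 = 9.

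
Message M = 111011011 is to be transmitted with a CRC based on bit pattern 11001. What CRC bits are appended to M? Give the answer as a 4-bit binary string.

Append 4 zeros: 1110110110000. Divide by 11001 (XOR where the leading bit is 1):
  pos 0: 11101 XOR 11001 = 00100
  pos 2: 10010 XOR 11001 = 01011
  pos 3: 10111 XOR 11001 = 01110
  pos 4: 11101 XOR 11001 = 00100
  pos 6: 10000 XOR 11001 = 01001
  pos 7: 10010 XOR 11001 = 01011
  pos 8: 10110 XOR 11001 = 01111
Remainder (last 4 bits) = 1111. This is the CRC / FCS.

1111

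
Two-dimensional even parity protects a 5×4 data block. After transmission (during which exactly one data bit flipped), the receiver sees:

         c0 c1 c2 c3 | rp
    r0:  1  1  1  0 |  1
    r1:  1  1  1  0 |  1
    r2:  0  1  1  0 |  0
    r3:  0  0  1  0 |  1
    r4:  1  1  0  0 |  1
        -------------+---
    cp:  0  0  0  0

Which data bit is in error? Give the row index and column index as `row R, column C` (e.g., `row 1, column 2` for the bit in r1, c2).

row 4, column 0

Recompute each row's even parity and compare to rp:
  r0: data parity 1, sent rp 1 → ok
  r1: data parity 1, sent rp 1 → ok
  r2: data parity 0, sent rp 0 → ok
  r3: data parity 1, sent rp 1 → ok
  r4: data parity 0, sent rp 1 → mismatch
Recompute each column's even parity and compare to cp:
  c0: data parity 1, sent cp 0 → mismatch
  c1: data parity 0, sent cp 0 → ok
  c2: data parity 0, sent cp 0 → ok
  c3: data parity 0, sent cp 0 → ok
Exactly one row (r4) and one column (c0) fail → the flipped bit is at their intersection.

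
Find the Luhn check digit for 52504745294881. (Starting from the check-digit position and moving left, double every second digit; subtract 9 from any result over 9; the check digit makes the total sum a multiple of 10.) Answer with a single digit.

0

Partial digits right→left: 1 8 8 4 9 2 5 4 7 4 0 5 2 5
Double every second digit counting from the check-digit position (so the 1st, 3rd, 5th, ... of the partial from the right).
  doubled (with −9 where >9): 2 7 9 1 5 0 4 → sum 28
  kept as-is: 8 4 2 4 4 5 5 → sum 32
Total = 28 + 32 = 60.
Check digit = (10 − (60 mod 10)) mod 10 = 0.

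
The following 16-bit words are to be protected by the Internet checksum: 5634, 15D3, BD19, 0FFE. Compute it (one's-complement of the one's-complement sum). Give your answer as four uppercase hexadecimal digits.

C6E0

One's-complement addition (fold any carry out of bit 15 back into bit 0):
  0x5634 + 0x15D3 = 0x06C07
  0x6C07 + 0xBD19 = 0x12920 → wrap carry → 0x2921
  0x2921 + 0x0FFE = 0x0391F
One's-complement sum = 0x391F.
Checksum = ~0x391F & 0xFFFF = 0xC6E0.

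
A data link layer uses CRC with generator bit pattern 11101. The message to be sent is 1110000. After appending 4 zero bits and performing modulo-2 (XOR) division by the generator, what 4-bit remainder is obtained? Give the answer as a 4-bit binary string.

1110

Append 4 zeros: 11100000000. Divide by 11101 (XOR where the leading bit is 1):
  pos 0: 11100 XOR 11101 = 00001
  pos 4: 10000 XOR 11101 = 01101
  pos 5: 11010 XOR 11101 = 00111
Remainder (last 4 bits) = 1110. This is the CRC / FCS.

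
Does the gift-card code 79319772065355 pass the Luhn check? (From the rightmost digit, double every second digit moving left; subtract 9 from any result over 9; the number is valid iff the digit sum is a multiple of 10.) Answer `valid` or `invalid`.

From the right, keep odd positions and double even positions (subtract 9 from any doubled value over 9):
  doubled (positions 2,4,...): 1 1 0 5 9 6 5 → sum 27
  kept (positions 1,3,...): 5 3 6 2 7 1 9 → sum 33
Total = 60.
60 mod 10 = 0, so the number is valid.

valid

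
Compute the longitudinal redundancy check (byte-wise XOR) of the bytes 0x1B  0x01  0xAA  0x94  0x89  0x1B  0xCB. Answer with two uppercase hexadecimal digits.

7D

XOR the bytes together:
  start with 0x1B
  0x1B ⊕ 0x01 = 0x1A
  0x1A ⊕ 0xAA = 0xB0
  0xB0 ⊕ 0x94 = 0x24
  0x24 ⊕ 0x89 = 0xAD
  0xAD ⊕ 0x1B = 0xB6
  0xB6 ⊕ 0xCB = 0x7D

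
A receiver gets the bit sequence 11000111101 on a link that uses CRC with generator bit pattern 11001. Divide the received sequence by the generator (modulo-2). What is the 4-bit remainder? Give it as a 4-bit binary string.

Modulo-2 division of 11000111101 by 11001:
  pos 0: 11000 XOR 11001 = 00001
  pos 4: 11111 XOR 11001 = 00110
  pos 6: 11001 XOR 11001 = 00000
Remainder = 0000 (zero — the frame passes the CRC check).

0000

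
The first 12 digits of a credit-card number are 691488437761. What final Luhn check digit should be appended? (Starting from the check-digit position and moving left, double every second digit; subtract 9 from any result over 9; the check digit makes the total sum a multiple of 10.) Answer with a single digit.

1

Partial digits right→left: 1 6 7 7 3 4 8 8 4 1 9 6
Double every second digit counting from the check-digit position (so the 1st, 3rd, 5th, ... of the partial from the right).
  doubled (with −9 where >9): 2 5 6 7 8 9 → sum 37
  kept as-is: 6 7 4 8 1 6 → sum 32
Total = 37 + 32 = 69.
Check digit = (10 − (69 mod 10)) mod 10 = 1.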